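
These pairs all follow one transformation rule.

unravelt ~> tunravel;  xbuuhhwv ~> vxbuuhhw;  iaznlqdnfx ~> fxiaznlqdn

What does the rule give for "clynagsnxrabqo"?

The rule is to swap the front and back halves of the string, then move the first 3 characters to the end (rotate left by 3).
Applying both steps to "clynagsnxrabqo": "nxrabqoclynags", then "abqoclynagsnxr".

abqoclynagsnxr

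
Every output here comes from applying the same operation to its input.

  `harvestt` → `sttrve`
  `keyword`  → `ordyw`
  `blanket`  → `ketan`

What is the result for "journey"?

Each output is the input with this applied: delete the first 2 characters, then move the last 3 characters to the front (rotate right by 3).
Applying both steps to "journey": "urney", then "neyur".

neyur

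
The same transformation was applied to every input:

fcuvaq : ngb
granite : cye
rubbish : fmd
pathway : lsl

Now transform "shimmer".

sxp

The pattern: keep every other character starting from the second (positions 2nd, 4th, 6th, ...), then shift every letter 11 places forward in the alphabet (wrapping around).
On "shimmer" that produces "sxp".
(Check on "granite": → "rnt" → "cye" ✓)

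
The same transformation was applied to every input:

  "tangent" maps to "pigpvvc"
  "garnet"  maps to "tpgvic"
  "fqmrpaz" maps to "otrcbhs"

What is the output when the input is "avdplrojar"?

What's happening: shift every letter 2 places forward in the alphabet (wrapping around), then move the first 2 characters to the end (rotate left by 2).
For "avdplrojar", step one produces "cxfrntqlct"; step two turns that into "frntqlctcx".

frntqlctcx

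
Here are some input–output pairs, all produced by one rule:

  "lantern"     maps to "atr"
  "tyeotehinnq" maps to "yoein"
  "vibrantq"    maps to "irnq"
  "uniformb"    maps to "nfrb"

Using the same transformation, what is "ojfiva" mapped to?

jia

Looking at the pairs, the operation is to keep every other character starting from the second (positions 2nd, 4th, 6th, ...).
Doing the same to "ojfiva": "jia".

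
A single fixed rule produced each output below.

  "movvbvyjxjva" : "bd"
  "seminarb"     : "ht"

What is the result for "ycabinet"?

nr

The rule is to shift every letter 11 places backward in the alphabet (wrapping around), then keep only the first 2 characters.
"ycabinet" → "nrpqxcti" → "nr".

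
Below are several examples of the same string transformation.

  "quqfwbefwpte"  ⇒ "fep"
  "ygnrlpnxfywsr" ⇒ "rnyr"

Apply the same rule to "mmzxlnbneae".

xba

What's happening: delete the first 3 characters, then keep one character in every 3, starting at position 1 (positions 1st, 4th, 7th, ...).
Applying both steps to "mmzxlnbneae": "xlnbneae", then "xba".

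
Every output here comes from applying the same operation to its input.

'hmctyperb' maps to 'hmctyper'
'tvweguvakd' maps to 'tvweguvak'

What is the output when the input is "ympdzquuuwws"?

In each case the input is transformed by: delete the last character.
So "ympdzquuuwws" becomes "ympdzquuuww".

ympdzquuuww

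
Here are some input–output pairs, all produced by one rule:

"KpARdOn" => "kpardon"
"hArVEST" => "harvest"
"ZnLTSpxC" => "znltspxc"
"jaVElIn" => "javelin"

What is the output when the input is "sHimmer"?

Looking at the pairs, the operation is to convert every letter to lowercase.
For "sHimmer" the result is "shimmer".

shimmer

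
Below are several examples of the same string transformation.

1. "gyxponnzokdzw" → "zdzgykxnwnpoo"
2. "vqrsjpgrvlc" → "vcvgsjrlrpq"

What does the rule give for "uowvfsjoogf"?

The pattern: sort the characters into reverse alphabetical order, then take characters alternately from the front and the back (1st, last, 2nd, 2nd-last, ...).
Working it through for "uowvfsjoogf": intermediate "wvusooojgff", final "wfvfugsjooo".

wfvfugsjooo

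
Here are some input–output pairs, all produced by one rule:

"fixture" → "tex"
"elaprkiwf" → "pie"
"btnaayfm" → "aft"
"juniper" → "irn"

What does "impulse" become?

uep

The rule is to move the first 3 characters to the end (rotate left by 3), then keep one character in every 3, starting at position 1 (positions 1st, 4th, 7th, ...).
Applying both steps to "impulse": "ulseimp", then "uep".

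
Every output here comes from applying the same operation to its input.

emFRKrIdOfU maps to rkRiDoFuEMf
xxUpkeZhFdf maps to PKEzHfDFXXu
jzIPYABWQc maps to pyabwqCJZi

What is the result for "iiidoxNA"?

The rule is to flip the case of every letter, then move the first 3 characters to the end (rotate left by 3).
"iiidoxNA" → "DOXnaIII".

DOXnaIII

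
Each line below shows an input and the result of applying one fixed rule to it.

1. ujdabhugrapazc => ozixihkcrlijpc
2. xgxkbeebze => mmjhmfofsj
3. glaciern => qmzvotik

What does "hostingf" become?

Each output is the input with this applied: swap the front and back halves of the string, then shift every letter 8 places forward in the alphabet (wrapping around).
For "hostingf", step one produces "ingfhost"; step two turns that into "qvonpwab".

qvonpwab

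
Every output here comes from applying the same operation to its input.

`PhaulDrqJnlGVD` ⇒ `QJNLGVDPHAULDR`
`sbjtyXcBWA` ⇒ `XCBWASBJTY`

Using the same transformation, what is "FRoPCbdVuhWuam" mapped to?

In each case the input is transformed by: swap the front and back halves of the string, then convert every letter to uppercase.
"FRoPCbdVuhWuam" → "VuhWuamFRoPCbd" → "VUHWUAMFROPCBD".

VUHWUAMFROPCBD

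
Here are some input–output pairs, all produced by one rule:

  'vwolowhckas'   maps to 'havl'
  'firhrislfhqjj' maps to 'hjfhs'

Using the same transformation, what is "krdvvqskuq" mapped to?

sqkv

The pattern: keep one character in every 3, starting at position 1 (positions 1st, 4th, 7th, ...), then move the last 2 characters to the front (rotate right by 2).
For "krdvvqskuq" the result is "sqkv".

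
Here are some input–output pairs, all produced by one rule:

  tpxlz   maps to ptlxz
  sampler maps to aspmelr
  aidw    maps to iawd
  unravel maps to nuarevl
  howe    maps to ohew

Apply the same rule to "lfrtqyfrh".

fltryqrfh

Each output is the input with this applied: swap each adjacent pair of characters (1↔2, 3↔4, ...).
"lfrtqyfrh" → "fltryqrfh".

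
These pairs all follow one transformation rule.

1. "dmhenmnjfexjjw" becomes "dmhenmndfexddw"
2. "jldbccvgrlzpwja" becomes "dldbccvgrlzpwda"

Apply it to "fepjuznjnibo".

fepduzndnibo

Rule — replace every "j" with "d".
So "fepjuznjnibo" becomes "fepduzndnibo".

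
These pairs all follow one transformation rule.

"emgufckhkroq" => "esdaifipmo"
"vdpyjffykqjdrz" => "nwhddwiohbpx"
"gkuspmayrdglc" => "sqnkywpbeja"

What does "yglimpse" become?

jgknqc

Rule — delete the first 2 characters, then shift every letter 2 places backward in the alphabet (wrapping around).
Applying both steps to "yglimpse": "limpse", then "jgknqc".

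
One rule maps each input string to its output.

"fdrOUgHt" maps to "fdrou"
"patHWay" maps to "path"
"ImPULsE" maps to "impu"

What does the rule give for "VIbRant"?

Looking at the pairs, the operation is to delete the last 3 characters, then convert every letter to lowercase.
Working it through for "VIbRant": intermediate "VIbR", final "vibr".

vibr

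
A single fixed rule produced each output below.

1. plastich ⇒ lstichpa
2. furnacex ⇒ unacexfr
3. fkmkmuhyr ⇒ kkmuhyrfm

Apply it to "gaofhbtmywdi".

Each output is the input with this applied: move the first 2 characters to the end (rotate left by 2), then swap the first and last characters.
On "gaofhbtmywdi": the first step gives "ofhbtmywdiga", and the second then gives "afhbtmywdigo".

afhbtmywdigo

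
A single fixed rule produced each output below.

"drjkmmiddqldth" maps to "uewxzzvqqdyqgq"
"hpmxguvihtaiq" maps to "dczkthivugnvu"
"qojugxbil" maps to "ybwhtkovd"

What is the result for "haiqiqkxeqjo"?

The pattern: swap the first and last characters, then shift every letter 13 places forward in the alphabet (wrapping around) — i.e. ROT13.
Doing the same to "haiqiqkxeqjo": "bnvdvdxkrdwu".
(Check on "hpmxguvihtaiq": → "qpmxguvihtaih" → "dczkthivugnvu" ✓)

bnvdvdxkrdwu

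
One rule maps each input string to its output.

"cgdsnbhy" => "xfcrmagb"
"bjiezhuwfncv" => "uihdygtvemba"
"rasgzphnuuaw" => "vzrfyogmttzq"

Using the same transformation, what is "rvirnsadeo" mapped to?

In each case the input is transformed by: shift every letter 1 place backward in the alphabet (wrapping around), then swap the first and last characters.
Applying both steps to "rvirnsadeo": "quhqmrzcdn", then "nuhqmrzcdq".
(Check on "bjiezhuwfncv": → "aihdygtvembu" → "uihdygtvemba" ✓)

nuhqmrzcdq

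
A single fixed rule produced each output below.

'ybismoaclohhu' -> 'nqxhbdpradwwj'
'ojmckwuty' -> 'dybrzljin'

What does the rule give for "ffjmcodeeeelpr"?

The transformation: shift every letter 11 places backward in the alphabet (wrapping around).
Doing the same to "ffjmcodeeeelpr": "uuybrdsttttaeg".

uuybrdsttttaeg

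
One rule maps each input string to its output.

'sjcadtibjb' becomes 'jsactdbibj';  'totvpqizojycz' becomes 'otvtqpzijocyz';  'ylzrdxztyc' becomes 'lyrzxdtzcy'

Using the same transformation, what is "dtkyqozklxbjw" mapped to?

The pattern: swap each adjacent pair of characters (1↔2, 3↔4, ...).
On "dtkyqozklxbjw" that produces "tdykoqkzxljbw".

tdykoqkzxljbw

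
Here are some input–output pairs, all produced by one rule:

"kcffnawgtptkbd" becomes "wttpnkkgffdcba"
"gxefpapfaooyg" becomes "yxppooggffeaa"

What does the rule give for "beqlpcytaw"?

ywtqplecba

In each case the input is transformed by: sort the characters into reverse alphabetical order.
For "beqlpcytaw" the result is "ywtqplecba".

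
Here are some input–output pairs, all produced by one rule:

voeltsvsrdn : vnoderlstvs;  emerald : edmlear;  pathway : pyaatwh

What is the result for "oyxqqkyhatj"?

Rule — take characters alternately from the front and the back (1st, last, 2nd, 2nd-last, ...).
On "oyxqqkyhatj" that produces "ojytxaqhqyk".

ojytxaqhqyk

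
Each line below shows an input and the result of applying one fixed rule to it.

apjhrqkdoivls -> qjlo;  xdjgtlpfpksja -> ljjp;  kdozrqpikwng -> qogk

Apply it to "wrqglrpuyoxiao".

rqiy

What's happening: keep one character in every 3, starting at position 3 (positions 3rd, 6th, 9th, ...), then swap each adjacent pair of characters (1↔2, 3↔4, ...).
On "wrqglrpuyoxiao": the first step gives "qryi", and the second then gives "rqiy".
(Check on "kdozrqpikwng": → "oqkg" → "qogk" ✓)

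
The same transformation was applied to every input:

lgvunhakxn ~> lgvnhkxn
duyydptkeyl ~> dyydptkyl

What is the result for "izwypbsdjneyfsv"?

Each output is the input with this applied: remove every vowel.
For "izwypbsdjneyfsv" the result is "zwypbsdjnyfsv".

zwypbsdjnyfsv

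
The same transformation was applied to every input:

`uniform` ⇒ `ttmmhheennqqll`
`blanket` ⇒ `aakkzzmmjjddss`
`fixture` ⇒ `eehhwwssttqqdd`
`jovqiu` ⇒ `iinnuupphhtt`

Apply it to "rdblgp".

qqccaakkffoo

The transformation: double every character, then shift every letter 1 place backward in the alphabet (wrapping around).
For "rdblgp", step one produces "rrddbbllggpp"; step two turns that into "qqccaakkffoo".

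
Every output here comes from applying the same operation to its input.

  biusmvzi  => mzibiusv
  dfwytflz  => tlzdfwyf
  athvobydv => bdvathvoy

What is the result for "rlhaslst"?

Looking at the pairs, the operation is to move the last 3 characters to the front (rotate right by 3), then swap the first and last characters.
"rlhaslst" → "sstrlhal".

sstrlhal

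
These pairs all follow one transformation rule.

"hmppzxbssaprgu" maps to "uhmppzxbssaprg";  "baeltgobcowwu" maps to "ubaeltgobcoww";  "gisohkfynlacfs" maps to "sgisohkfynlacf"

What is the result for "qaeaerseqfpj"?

jqaeaerseqfp

Each output is the input with this applied: move the last character to the front.
On "qaeaerseqfpj" that produces "jqaeaerseqfp".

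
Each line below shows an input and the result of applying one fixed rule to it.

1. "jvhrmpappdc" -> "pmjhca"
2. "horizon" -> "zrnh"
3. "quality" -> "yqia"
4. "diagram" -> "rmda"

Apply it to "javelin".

vnlj

Each output is the input with this applied: keep every other character starting from the first (positions 1st, 3rd, 5th, ...), then sort the characters into reverse alphabetical order.
"javelin" → "jvln" → "vnlj".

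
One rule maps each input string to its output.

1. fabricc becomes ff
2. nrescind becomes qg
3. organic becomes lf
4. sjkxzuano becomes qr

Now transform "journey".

hb

Each output is the input with this applied: shift every letter 3 places forward in the alphabet (wrapping around), then keep only the last 2 characters.
Applying both steps to "journey": "mrxuqhb", then "hb".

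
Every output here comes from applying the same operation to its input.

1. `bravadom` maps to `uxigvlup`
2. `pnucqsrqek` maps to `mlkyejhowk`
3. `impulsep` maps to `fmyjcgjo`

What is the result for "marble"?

The pattern: swap the front and back halves of the string, then shift every letter 6 places backward in the alphabet (wrapping around).
Working it through for "marble": intermediate "blemar", final "vfygul".

vfygul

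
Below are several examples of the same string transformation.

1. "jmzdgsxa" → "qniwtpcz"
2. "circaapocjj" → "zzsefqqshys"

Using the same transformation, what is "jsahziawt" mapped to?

jmqypxqiz

The rule is to reverse the string, then shift every letter 10 places backward in the alphabet (wrapping around).
Starting from "jsahziawt": after the first operation, "twaizhasj"; after the second, "jmqypxqiz".
(Check on "jmzdgsxa": → "axsgdzmj" → "qniwtpcz" ✓)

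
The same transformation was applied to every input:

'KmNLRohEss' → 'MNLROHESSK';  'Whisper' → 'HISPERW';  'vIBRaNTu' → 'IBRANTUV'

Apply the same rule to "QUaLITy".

In each case the input is transformed by: move the first character to the end, then convert every letter to uppercase.
Applying both steps to "QUaLITy": "UaLITyQ", then "UALITYQ".
(Check on "Whisper": → "hisperW" → "HISPERW" ✓)

UALITYQ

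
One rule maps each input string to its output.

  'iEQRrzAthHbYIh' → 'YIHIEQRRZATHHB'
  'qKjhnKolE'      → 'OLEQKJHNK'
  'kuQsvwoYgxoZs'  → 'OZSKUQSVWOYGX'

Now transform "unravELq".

The pattern: move the last 3 characters to the front (rotate right by 3), then convert every letter to uppercase.
Starting from "unravELq": after the first operation, "ELqunrav"; after the second, "ELQUNRAV".

ELQUNRAV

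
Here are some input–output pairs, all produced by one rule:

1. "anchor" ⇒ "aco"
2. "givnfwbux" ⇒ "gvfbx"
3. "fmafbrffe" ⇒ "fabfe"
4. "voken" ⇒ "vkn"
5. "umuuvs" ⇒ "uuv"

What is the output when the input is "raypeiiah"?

ryeih

What's happening: keep every other character starting from the first (positions 1st, 3rd, 5th, ...).
On "raypeiiah" that produces "ryeih".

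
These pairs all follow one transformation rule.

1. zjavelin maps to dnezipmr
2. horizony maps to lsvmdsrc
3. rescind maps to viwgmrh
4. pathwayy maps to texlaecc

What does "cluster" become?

gpywxiv

Looking at the pairs, the operation is to shift every letter 4 places forward in the alphabet (wrapping around).
Doing the same to "cluster": "gpywxiv".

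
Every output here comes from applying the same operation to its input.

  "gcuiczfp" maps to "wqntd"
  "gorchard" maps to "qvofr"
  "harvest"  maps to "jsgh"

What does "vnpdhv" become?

In each case the input is transformed by: delete the first 3 characters, then shift every letter 12 places backward in the alphabet (wrapping around).
"vnpdhv" → "dhv" → "rvj".

rvj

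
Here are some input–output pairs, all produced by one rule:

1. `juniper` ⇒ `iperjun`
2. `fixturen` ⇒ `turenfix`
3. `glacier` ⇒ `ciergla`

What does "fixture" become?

Rule — move the first 3 characters to the end (rotate left by 3).
Doing the same to "fixture": "turefix".

turefix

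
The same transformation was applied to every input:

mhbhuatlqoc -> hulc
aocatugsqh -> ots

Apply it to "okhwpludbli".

kpdi

The transformation: keep one character in every 3, starting at position 2 (positions 2nd, 5th, 8th, ...).
So "okhwpludbli" becomes "kpdi".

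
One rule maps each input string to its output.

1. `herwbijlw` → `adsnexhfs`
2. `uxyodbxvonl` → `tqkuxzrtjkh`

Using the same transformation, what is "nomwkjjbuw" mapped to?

What's happening: shift every letter 4 places backward in the alphabet (wrapping around), then swap each adjacent pair of characters (1↔2, 3↔4, ...).
Starting from "nomwkjjbuw": after the first operation, "jkisgffxqs"; after the second, "kjsifgxfsq".

kjsifgxfsq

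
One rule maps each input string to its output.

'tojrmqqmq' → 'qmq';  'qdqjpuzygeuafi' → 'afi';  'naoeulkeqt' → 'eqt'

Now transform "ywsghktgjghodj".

In each case the input is transformed by: keep only the last 3 characters.
So "ywsghktgjghodj" becomes "odj".

odj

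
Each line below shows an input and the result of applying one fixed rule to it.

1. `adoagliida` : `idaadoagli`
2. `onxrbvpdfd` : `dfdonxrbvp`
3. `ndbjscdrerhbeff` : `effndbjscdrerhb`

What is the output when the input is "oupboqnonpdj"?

pdjoupboqnon

What's happening: move the last 3 characters to the front (rotate right by 3).
So "oupboqnonpdj" becomes "pdjoupboqnon".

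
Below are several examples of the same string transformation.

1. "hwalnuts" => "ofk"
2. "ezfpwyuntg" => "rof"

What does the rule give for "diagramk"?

ajc

Each output is the input with this applied: shift every letter 8 places backward in the alphabet (wrapping around), then keep one character in every 3, starting at position 2 (positions 2nd, 5th, 8th, ...).
Working it through for "diagramk": intermediate "vasyjsec", final "ajc".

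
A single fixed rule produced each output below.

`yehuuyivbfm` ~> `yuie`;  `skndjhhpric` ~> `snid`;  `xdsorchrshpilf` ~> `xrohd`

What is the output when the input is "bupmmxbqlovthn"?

xtomb

The transformation: sort the characters into reverse alphabetical order, then keep one character in every 3, starting at position 1 (positions 1st, 4th, 7th, ...).
Applying both steps to "bupmmxbqlovthn": "xvutqponmmlhbb", then "xtomb".
(Check on "xdsorchrshpilf": → "xssrrpolihhfdc" → "xrohd" ✓)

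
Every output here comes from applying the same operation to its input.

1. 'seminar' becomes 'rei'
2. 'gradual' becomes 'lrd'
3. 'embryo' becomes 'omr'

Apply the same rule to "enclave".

enl

What's happening: move the last 2 characters to the front (rotate right by 2), then keep every other character starting from the second (positions 2nd, 4th, 6th, ...).
Working it through for "enclave": intermediate "veencla", final "enl".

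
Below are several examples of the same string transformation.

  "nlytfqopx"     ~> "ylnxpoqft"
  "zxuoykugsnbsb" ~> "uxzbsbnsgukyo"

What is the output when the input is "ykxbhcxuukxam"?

xkymaxkuuxchb

What's happening: move the first 3 characters to the end (rotate left by 3), then reverse the string.
Starting from "ykxbhcxuukxam": after the first operation, "bhcxuukxamykx"; after the second, "xkymaxkuuxchb".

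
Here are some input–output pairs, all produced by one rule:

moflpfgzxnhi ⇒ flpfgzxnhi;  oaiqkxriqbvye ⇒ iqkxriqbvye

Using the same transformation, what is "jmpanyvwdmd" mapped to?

The transformation: delete the first 2 characters.
So "jmpanyvwdmd" becomes "panyvwdmd".

panyvwdmd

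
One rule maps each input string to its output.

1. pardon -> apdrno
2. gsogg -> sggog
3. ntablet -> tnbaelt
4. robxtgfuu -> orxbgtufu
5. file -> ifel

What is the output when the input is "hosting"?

ohtsnig

Rule — swap each adjacent pair of characters (1↔2, 3↔4, ...).
Applying that to "hosting" gives "ohtsnig".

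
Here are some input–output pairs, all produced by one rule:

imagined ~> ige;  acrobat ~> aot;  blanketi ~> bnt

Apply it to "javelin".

Each output is the input with this applied: keep one character in every 3, starting at position 1 (positions 1st, 4th, 7th, ...).
Doing the same to "javelin": "jen".

jen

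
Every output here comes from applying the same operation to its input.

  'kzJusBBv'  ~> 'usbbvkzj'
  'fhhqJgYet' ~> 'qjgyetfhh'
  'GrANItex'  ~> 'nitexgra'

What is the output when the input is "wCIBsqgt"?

The transformation: move the first 3 characters to the end (rotate left by 3), then convert every letter to lowercase.
For "wCIBsqgt", step one produces "BsqgtwCI"; step two turns that into "bsqgtwci".

bsqgtwci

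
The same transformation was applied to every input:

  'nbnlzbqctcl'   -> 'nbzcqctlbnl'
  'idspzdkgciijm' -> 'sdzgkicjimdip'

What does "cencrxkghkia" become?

Looking at the pairs, the operation is to swap each adjacent pair of characters (1↔2, 3↔4, ...), then move the first 3 characters to the end (rotate left by 3).
For "cencrxkghkia", step one produces "eccnxrgkkhai"; step two turns that into "nxrgkkhaiecc".

nxrgkkhaiecc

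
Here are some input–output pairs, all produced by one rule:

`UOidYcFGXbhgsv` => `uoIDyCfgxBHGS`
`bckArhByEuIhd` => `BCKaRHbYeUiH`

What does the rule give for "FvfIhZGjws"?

fVFiHzgJW

In each case the input is transformed by: flip the case of every letter, then delete the last character.
On "FvfIhZGjws": the first step gives "fVFiHzgJWS", and the second then gives "fVFiHzgJW".
(Check on "bckArhByEuIhd": → "BCKaRHbYeUiHD" → "BCKaRHbYeUiH" ✓)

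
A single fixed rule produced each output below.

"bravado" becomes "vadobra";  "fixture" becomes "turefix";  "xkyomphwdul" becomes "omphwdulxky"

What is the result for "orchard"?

hardorc

In each case the input is transformed by: move the first 3 characters to the end (rotate left by 3).
On "orchard" that produces "hardorc".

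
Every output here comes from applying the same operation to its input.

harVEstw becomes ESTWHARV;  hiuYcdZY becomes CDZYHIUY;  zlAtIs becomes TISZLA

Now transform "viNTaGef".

Rule — swap the front and back halves of the string, then convert every letter to uppercase.
"viNTaGef" → "aGefviNT" → "AGEFVINT".

AGEFVINT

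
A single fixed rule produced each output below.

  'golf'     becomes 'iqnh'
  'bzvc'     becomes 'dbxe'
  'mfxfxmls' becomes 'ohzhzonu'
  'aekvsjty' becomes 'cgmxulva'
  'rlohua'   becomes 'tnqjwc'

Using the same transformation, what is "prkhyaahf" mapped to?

What's happening: shift every letter 2 places forward in the alphabet (wrapping around).
"prkhyaahf" → "rtmjaccjh".

rtmjaccjh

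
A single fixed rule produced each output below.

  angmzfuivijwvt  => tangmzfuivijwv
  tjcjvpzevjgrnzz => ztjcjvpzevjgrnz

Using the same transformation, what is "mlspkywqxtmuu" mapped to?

umlspkywqxtmu

Rule — move the last character to the front.
For "mlspkywqxtmuu" the result is "umlspkywqxtmu".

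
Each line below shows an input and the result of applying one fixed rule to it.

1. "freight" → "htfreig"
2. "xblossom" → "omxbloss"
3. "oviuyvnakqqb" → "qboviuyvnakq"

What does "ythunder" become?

In each case the input is transformed by: move the last 2 characters to the front (rotate right by 2).
For "ythunder" the result is "erythund".

erythund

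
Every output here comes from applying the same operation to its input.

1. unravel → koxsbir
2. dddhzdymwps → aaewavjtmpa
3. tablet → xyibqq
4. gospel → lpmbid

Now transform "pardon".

xoalkm

The transformation: move the first character to the end, then shift every letter 3 places backward in the alphabet (wrapping around).
On "pardon" that produces "xoalkm".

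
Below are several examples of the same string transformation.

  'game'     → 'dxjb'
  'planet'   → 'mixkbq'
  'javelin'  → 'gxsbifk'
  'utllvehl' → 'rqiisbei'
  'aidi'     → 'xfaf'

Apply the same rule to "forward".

clotxoa

The pattern: shift every letter 3 places backward in the alphabet (wrapping around).
So "forward" becomes "clotxoa".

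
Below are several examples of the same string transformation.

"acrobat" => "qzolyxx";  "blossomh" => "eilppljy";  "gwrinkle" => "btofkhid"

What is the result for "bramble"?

The pattern: shift every letter 3 places backward in the alphabet (wrapping around), then swap the first and last characters.
So "bramble" becomes "boxjyiy".
(Check on "gwrinkle": → "dtofkhib" → "btofkhid" ✓)

boxjyiy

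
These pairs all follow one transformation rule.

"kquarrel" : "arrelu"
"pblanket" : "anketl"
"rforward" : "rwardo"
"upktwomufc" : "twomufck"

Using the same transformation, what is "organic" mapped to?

The pattern: delete the first 2 characters, then move the first character to the end.
"organic" → "anicg".
(Check on "rforward": → "orward" → "rwardo" ✓)

anicg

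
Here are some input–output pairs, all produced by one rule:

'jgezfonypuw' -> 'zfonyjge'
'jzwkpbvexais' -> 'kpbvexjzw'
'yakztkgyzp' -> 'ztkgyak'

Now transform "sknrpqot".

Looking at the pairs, the operation is to delete the last 3 characters, then move the first 3 characters to the end (rotate left by 3).
Applying both steps to "sknrpqot": "sknrp", then "rpskn".

rpskn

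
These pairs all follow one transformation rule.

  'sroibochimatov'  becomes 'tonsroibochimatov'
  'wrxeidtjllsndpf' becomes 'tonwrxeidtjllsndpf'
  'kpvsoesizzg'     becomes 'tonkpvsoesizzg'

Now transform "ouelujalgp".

The pattern: prepend "ton".
So "ouelujalgp" becomes "tonouelujalgp".

tonouelujalgp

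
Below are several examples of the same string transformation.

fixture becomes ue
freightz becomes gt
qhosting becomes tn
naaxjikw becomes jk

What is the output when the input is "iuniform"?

Rule — keep every other character starting from the first (positions 1st, 3rd, 5th, ...), then delete the first 2 characters.
Starting from "iuniform": after the first operation, "infr"; after the second, "fr".

fr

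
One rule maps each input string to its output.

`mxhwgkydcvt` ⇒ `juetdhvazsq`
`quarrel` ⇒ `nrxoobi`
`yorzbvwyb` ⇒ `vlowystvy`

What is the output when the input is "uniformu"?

Rule — shift every letter 3 places backward in the alphabet (wrapping around).
"uniformu" → "rkfclojr".

rkfclojr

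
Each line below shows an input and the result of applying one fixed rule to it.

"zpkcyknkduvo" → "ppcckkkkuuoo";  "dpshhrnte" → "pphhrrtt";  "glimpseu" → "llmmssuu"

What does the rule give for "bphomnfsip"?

ppoonnsspp

Looking at the pairs, the operation is to keep every other character starting from the second (positions 2nd, 4th, 6th, ...), then double every character.
Working it through for "bphomnfsip": intermediate "ponsp", final "ppoonnsspp".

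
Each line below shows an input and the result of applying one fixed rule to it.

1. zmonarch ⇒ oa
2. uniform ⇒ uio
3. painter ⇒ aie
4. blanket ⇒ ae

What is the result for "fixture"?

Looking at the pairs, the operation is to keep only the vowels.
"fixture" → "iue".

iue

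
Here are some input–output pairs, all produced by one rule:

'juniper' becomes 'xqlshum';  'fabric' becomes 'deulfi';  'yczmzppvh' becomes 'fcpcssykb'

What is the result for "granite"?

udqlwhj

The rule is to shift every letter 3 places forward in the alphabet (wrapping around), then move the first character to the end.
"granite" → "judqlwh" → "udqlwhj".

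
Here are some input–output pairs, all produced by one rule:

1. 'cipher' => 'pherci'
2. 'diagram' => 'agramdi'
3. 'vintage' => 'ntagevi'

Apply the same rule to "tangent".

Rule — move the first 2 characters to the end (rotate left by 2).
On "tangent" that produces "ngentta".

ngentta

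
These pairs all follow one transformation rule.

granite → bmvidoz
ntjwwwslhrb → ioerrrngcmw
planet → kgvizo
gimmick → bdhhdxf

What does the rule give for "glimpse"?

The pattern: shift every letter 5 places backward in the alphabet (wrapping around).
On "glimpse" that produces "bgdhknz".

bgdhknz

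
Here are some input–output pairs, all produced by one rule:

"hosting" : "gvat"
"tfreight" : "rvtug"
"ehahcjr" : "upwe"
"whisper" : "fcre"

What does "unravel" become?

niry

The transformation: shift every letter 13 places forward in the alphabet (wrapping around) — i.e. ROT13, then delete the first 3 characters.
Applying both steps to "unravel": "haeniry", then "niry".
(Check on "ehahcjr": → "runupwe" → "upwe" ✓)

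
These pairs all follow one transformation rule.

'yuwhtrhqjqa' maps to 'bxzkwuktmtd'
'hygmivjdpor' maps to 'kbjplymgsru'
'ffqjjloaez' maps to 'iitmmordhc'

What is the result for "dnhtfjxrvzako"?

gqkwimauycdnr

What's happening: shift every letter 3 places forward in the alphabet (wrapping around).
For "dnhtfjxrvzako" the result is "gqkwimauycdnr".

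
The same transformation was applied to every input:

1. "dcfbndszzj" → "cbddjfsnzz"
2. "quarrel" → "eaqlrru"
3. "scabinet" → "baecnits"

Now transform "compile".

Each output is the input with this applied: sort the characters into alphabetical order, then swap each adjacent pair of characters (1↔2, 3↔4, ...).
Applying both steps to "compile": "ceilmop", then "ecliomp".

ecliomp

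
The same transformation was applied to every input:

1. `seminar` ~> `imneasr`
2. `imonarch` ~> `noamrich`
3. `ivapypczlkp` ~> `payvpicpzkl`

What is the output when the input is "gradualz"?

Rule — move the first 3 characters to the end (rotate left by 3), then take characters alternately from the front and the back (1st, last, 2nd, 2nd-last, ...).
On "gradualz": the first step gives "dualzgra", and the second then gives "dauraglz".

dauraglz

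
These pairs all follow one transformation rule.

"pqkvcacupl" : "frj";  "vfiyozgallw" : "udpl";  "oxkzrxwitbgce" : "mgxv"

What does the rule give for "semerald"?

Rule — keep one character in every 3, starting at position 2 (positions 2nd, 5th, 8th, ...), then shift every letter 11 places backward in the alphabet (wrapping around).
For "semerald", step one produces "erd"; step two turns that into "tgs".

tgs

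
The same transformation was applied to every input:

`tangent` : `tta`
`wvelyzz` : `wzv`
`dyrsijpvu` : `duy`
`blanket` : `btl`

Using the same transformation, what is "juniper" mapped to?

jru

Looking at the pairs, the operation is to take characters alternately from the front and the back (1st, last, 2nd, 2nd-last, ...), then keep only the first 3 characters.
Applying both steps to "juniper": "jruenpi", then "jru".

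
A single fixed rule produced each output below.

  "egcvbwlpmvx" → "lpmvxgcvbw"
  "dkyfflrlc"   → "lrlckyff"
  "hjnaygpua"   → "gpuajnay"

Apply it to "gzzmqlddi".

lddizzmq

The rule is to delete the first character, then swap the front and back halves of the string.
On "gzzmqlddi": the first step gives "zzmqlddi", and the second then gives "lddizzmq".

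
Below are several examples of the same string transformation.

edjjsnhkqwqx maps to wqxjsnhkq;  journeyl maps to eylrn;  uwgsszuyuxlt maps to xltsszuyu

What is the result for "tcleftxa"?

The rule is to delete the first 3 characters, then move the last 3 characters to the front (rotate right by 3).
Working it through for "tcleftxa": intermediate "eftxa", final "txaef".

txaef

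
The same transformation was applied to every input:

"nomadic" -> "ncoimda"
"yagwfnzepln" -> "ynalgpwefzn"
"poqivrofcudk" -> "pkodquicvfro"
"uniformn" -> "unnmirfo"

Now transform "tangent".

Each output is the input with this applied: take characters alternately from the front and the back (1st, last, 2nd, 2nd-last, ...).
On "tangent" that produces "ttanneg".

ttanneg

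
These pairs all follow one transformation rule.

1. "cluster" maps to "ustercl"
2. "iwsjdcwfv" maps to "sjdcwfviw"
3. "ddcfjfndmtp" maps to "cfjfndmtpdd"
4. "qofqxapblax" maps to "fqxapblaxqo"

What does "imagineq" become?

agineqim

Each output is the input with this applied: move the first 2 characters to the end (rotate left by 2).
"imagineq" → "agineqim".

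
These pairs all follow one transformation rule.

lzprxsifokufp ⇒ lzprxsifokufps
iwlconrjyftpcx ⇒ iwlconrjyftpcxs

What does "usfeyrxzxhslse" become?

In each case the input is transformed by: append "s".
Applying that to "usfeyrxzxhslse" gives "usfeyrxzxhslses".

usfeyrxzxhslses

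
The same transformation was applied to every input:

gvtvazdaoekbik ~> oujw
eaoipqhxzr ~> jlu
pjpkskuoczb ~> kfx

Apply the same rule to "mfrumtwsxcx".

The rule is to shift every letter 5 places backward in the alphabet (wrapping around), then keep one character in every 3, starting at position 3 (positions 3rd, 6th, 9th, ...).
For "mfrumtwsxcx", step one produces "hamphornsxs"; step two turns that into "mos".

mos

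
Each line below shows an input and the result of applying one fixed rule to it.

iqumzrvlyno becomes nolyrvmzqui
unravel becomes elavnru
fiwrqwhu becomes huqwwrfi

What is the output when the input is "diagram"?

The transformation: reverse the string, then swap each adjacent pair of characters (1↔2, 3↔4, ...).
Working it through for "diagram": intermediate "margaid", final "amgriad".
(Check on "iqumzrvlyno": → "onylvrzmuqi" → "nolyrvmzqui" ✓)

amgriad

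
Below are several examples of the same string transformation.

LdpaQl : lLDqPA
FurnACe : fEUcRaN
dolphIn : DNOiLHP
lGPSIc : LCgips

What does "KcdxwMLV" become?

The rule is to take characters alternately from the front and the back (1st, last, 2nd, 2nd-last, ...), then flip the case of every letter.
On "KcdxwMLV": the first step gives "KVcLdMxw", and the second then gives "kvClDmXW".

kvClDmXW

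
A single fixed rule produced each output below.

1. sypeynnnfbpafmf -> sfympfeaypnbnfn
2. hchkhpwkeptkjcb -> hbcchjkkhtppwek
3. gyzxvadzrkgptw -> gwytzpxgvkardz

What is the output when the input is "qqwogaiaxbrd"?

Each output is the input with this applied: take characters alternately from the front and the back (1st, last, 2nd, 2nd-last, ...).
Doing the same to "qqwogaiaxbrd": "qdqrwboxgaai".

qdqrwboxgaai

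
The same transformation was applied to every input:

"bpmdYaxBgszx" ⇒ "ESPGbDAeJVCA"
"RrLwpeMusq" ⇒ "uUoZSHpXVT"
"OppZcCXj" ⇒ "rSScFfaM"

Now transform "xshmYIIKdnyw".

AVKPbllnGQBZ

Each output is the input with this applied: shift every letter 3 places forward in the alphabet (wrapping around), then flip the case of every letter.
Applying both steps to "xshmYIIKdnyw": "avkpBLLNgqbz", then "AVKPbllnGQBZ".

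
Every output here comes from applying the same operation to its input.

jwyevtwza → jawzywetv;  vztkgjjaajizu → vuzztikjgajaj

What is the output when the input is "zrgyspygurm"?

zmrrguygsyp

The pattern: take characters alternately from the front and the back (1st, last, 2nd, 2nd-last, ...).
Doing the same to "zrgyspygurm": "zmrrguygsyp".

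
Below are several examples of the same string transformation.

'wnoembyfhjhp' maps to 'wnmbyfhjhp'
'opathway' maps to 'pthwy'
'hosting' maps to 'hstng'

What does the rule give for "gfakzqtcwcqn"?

gfkzqtcwcqn

What's happening: remove every vowel.
Doing the same to "gfakzqtcwcqn": "gfkzqtcwcqn".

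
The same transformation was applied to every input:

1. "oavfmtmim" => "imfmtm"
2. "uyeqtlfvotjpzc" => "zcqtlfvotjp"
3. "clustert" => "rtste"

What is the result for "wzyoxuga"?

gaoxu

Each output is the input with this applied: delete the first 3 characters, then move the last 2 characters to the front (rotate right by 2).
Applying both steps to "wzyoxuga": "oxuga", then "gaoxu".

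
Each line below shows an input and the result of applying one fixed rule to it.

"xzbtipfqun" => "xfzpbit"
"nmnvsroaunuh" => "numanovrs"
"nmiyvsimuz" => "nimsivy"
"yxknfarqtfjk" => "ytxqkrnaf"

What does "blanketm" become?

bklna

The rule is to delete the last 3 characters, then take characters alternately from the front and the back (1st, last, 2nd, 2nd-last, ...).
On "blanketm": the first step gives "blank", and the second then gives "bklna".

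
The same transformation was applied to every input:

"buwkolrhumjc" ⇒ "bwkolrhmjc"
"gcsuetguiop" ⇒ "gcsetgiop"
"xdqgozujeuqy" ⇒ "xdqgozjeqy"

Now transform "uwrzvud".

Rule — remove every "u".
For "uwrzvud" the result is "wrzvd".

wrzvd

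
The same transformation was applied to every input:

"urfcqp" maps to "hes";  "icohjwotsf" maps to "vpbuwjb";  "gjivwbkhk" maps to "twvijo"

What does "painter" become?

cnva

Each output is the input with this applied: shift every letter 13 places forward in the alphabet (wrapping around) — i.e. ROT13, then delete the last 3 characters.
On "painter": the first step gives "cnvagre", and the second then gives "cnva".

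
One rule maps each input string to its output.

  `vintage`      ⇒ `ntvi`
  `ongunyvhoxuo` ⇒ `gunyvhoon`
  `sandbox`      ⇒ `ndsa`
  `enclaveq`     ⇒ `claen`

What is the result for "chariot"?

arch

The pattern: delete the last 3 characters, then move the first 2 characters to the end (rotate left by 2).
For "chariot", step one produces "char"; step two turns that into "arch".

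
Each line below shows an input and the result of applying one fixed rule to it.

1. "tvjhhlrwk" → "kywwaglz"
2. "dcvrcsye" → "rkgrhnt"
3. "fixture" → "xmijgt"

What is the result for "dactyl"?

prina

Each output is the input with this applied: delete the first character, then shift every letter 11 places backward in the alphabet (wrapping around).
Applying both steps to "dactyl": "actyl", then "prina".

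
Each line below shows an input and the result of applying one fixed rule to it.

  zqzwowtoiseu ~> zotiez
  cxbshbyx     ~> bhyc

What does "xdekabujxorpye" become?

The pattern: keep every other character starting from the first (positions 1st, 3rd, 5th, ...), then move the first character to the end.
"xdekabujxorpye" → "eauxryx".
(Check on "cxbshbyx": → "cbhy" → "bhyc" ✓)

eauxryx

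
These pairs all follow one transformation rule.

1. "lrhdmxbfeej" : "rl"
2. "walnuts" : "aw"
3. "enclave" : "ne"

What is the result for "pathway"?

What's happening: swap each adjacent pair of characters (1↔2, 3↔4, ...), then keep only the first 2 characters.
So "pathway" becomes "ap".
(Check on "enclave": → "nelcvae" → "ne" ✓)

ap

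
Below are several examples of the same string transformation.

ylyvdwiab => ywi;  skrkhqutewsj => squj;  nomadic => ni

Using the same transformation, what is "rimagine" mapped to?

rin

The pattern: swap each adjacent pair of characters (1↔2, 3↔4, ...), then keep one character in every 3, starting at position 2 (positions 2nd, 5th, 8th, ...).
Working it through for "rimagine": intermediate "iramigen", final "rin".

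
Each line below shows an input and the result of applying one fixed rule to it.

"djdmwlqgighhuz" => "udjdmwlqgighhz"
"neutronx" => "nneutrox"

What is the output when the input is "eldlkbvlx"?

The transformation: move the last character to the front, then swap the first and last characters.
"eldlkbvlx" → "xeldlkbvl" → "leldlkbvx".

leldlkbvx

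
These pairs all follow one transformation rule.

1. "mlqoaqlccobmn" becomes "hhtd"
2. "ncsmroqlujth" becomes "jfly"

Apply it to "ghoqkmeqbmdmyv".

Each output is the input with this applied: keep one character in every 3, starting at position 3 (positions 3rd, 6th, 9th, ...), then shift every letter 9 places backward in the alphabet (wrapping around).
For "ghoqkmeqbmdmyv", step one produces "ombm"; step two turns that into "fdsd".

fdsd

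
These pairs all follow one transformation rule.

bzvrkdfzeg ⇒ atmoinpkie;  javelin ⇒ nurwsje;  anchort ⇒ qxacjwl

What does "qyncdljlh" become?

lmusuqzhw

The pattern: move the first 3 characters to the end (rotate left by 3), then shift every letter 9 places forward in the alphabet (wrapping around).
Working it through for "qyncdljlh": intermediate "cdljlhqyn", final "lmusuqzhw".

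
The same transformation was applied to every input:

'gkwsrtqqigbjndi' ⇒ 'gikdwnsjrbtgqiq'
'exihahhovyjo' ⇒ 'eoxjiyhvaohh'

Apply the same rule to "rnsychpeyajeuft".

In each case the input is transformed by: take characters alternately from the front and the back (1st, last, 2nd, 2nd-last, ...).
So "rnsychpeyajeuft" becomes "rtnfsuyecjhapye".

rtnfsuyecjhapye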